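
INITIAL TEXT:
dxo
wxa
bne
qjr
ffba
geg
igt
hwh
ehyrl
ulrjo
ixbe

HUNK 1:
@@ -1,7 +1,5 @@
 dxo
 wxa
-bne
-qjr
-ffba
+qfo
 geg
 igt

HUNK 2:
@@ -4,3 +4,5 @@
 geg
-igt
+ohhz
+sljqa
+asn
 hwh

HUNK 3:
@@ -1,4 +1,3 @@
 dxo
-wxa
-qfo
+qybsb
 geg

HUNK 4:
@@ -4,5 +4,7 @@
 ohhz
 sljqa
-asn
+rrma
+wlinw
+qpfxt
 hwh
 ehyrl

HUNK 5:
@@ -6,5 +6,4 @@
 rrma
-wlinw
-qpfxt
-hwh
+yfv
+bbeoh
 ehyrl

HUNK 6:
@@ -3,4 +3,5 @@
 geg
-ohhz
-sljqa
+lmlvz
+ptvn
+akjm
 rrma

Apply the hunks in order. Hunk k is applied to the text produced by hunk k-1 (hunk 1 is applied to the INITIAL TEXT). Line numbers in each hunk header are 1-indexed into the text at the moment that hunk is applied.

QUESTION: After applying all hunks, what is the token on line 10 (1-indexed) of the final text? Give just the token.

Answer: ehyrl

Derivation:
Hunk 1: at line 1 remove [bne,qjr,ffba] add [qfo] -> 9 lines: dxo wxa qfo geg igt hwh ehyrl ulrjo ixbe
Hunk 2: at line 4 remove [igt] add [ohhz,sljqa,asn] -> 11 lines: dxo wxa qfo geg ohhz sljqa asn hwh ehyrl ulrjo ixbe
Hunk 3: at line 1 remove [wxa,qfo] add [qybsb] -> 10 lines: dxo qybsb geg ohhz sljqa asn hwh ehyrl ulrjo ixbe
Hunk 4: at line 4 remove [asn] add [rrma,wlinw,qpfxt] -> 12 lines: dxo qybsb geg ohhz sljqa rrma wlinw qpfxt hwh ehyrl ulrjo ixbe
Hunk 5: at line 6 remove [wlinw,qpfxt,hwh] add [yfv,bbeoh] -> 11 lines: dxo qybsb geg ohhz sljqa rrma yfv bbeoh ehyrl ulrjo ixbe
Hunk 6: at line 3 remove [ohhz,sljqa] add [lmlvz,ptvn,akjm] -> 12 lines: dxo qybsb geg lmlvz ptvn akjm rrma yfv bbeoh ehyrl ulrjo ixbe
Final line 10: ehyrl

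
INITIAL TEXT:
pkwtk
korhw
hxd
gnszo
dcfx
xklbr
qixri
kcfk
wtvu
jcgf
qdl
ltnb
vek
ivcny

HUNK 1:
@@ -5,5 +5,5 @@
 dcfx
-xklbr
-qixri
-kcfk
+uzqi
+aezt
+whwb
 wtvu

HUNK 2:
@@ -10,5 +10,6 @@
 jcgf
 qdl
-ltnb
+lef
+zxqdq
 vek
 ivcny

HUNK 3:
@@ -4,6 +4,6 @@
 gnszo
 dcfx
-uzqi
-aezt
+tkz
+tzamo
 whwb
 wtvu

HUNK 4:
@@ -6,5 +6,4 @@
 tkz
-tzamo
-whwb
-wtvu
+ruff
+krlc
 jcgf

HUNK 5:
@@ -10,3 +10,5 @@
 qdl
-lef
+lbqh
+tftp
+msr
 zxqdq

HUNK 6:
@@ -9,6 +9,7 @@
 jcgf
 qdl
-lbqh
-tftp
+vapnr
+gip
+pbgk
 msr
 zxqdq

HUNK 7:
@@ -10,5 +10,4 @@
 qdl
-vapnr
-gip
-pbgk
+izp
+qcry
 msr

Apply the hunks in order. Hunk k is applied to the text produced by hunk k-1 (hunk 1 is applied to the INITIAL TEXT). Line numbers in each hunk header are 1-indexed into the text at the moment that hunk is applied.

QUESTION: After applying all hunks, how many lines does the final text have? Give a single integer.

Answer: 16

Derivation:
Hunk 1: at line 5 remove [xklbr,qixri,kcfk] add [uzqi,aezt,whwb] -> 14 lines: pkwtk korhw hxd gnszo dcfx uzqi aezt whwb wtvu jcgf qdl ltnb vek ivcny
Hunk 2: at line 10 remove [ltnb] add [lef,zxqdq] -> 15 lines: pkwtk korhw hxd gnszo dcfx uzqi aezt whwb wtvu jcgf qdl lef zxqdq vek ivcny
Hunk 3: at line 4 remove [uzqi,aezt] add [tkz,tzamo] -> 15 lines: pkwtk korhw hxd gnszo dcfx tkz tzamo whwb wtvu jcgf qdl lef zxqdq vek ivcny
Hunk 4: at line 6 remove [tzamo,whwb,wtvu] add [ruff,krlc] -> 14 lines: pkwtk korhw hxd gnszo dcfx tkz ruff krlc jcgf qdl lef zxqdq vek ivcny
Hunk 5: at line 10 remove [lef] add [lbqh,tftp,msr] -> 16 lines: pkwtk korhw hxd gnszo dcfx tkz ruff krlc jcgf qdl lbqh tftp msr zxqdq vek ivcny
Hunk 6: at line 9 remove [lbqh,tftp] add [vapnr,gip,pbgk] -> 17 lines: pkwtk korhw hxd gnszo dcfx tkz ruff krlc jcgf qdl vapnr gip pbgk msr zxqdq vek ivcny
Hunk 7: at line 10 remove [vapnr,gip,pbgk] add [izp,qcry] -> 16 lines: pkwtk korhw hxd gnszo dcfx tkz ruff krlc jcgf qdl izp qcry msr zxqdq vek ivcny
Final line count: 16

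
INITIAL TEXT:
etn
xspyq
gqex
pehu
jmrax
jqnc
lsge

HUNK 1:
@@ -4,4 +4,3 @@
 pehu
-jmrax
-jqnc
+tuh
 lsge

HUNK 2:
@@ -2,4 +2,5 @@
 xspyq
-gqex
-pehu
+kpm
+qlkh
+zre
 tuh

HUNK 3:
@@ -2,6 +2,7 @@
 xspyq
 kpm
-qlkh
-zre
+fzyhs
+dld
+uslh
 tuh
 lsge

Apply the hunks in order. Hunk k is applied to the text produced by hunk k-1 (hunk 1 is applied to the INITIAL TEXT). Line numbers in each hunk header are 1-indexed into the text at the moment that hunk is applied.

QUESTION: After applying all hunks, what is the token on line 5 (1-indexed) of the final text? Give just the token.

Answer: dld

Derivation:
Hunk 1: at line 4 remove [jmrax,jqnc] add [tuh] -> 6 lines: etn xspyq gqex pehu tuh lsge
Hunk 2: at line 2 remove [gqex,pehu] add [kpm,qlkh,zre] -> 7 lines: etn xspyq kpm qlkh zre tuh lsge
Hunk 3: at line 2 remove [qlkh,zre] add [fzyhs,dld,uslh] -> 8 lines: etn xspyq kpm fzyhs dld uslh tuh lsge
Final line 5: dld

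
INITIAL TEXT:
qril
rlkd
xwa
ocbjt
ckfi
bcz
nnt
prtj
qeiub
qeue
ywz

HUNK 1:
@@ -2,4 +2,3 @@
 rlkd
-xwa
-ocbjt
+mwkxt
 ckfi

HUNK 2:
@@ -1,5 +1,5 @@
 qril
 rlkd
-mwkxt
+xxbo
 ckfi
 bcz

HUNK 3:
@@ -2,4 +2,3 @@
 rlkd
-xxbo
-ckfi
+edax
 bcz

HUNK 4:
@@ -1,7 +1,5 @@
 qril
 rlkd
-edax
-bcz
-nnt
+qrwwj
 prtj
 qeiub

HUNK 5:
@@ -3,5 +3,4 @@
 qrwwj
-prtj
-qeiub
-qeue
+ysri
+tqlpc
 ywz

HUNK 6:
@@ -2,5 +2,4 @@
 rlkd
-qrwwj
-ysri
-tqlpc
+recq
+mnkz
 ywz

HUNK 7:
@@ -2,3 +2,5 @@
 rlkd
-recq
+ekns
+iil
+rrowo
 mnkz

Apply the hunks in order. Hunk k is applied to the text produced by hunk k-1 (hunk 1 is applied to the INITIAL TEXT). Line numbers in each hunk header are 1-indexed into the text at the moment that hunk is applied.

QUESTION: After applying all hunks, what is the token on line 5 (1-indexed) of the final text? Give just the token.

Answer: rrowo

Derivation:
Hunk 1: at line 2 remove [xwa,ocbjt] add [mwkxt] -> 10 lines: qril rlkd mwkxt ckfi bcz nnt prtj qeiub qeue ywz
Hunk 2: at line 1 remove [mwkxt] add [xxbo] -> 10 lines: qril rlkd xxbo ckfi bcz nnt prtj qeiub qeue ywz
Hunk 3: at line 2 remove [xxbo,ckfi] add [edax] -> 9 lines: qril rlkd edax bcz nnt prtj qeiub qeue ywz
Hunk 4: at line 1 remove [edax,bcz,nnt] add [qrwwj] -> 7 lines: qril rlkd qrwwj prtj qeiub qeue ywz
Hunk 5: at line 3 remove [prtj,qeiub,qeue] add [ysri,tqlpc] -> 6 lines: qril rlkd qrwwj ysri tqlpc ywz
Hunk 6: at line 2 remove [qrwwj,ysri,tqlpc] add [recq,mnkz] -> 5 lines: qril rlkd recq mnkz ywz
Hunk 7: at line 2 remove [recq] add [ekns,iil,rrowo] -> 7 lines: qril rlkd ekns iil rrowo mnkz ywz
Final line 5: rrowo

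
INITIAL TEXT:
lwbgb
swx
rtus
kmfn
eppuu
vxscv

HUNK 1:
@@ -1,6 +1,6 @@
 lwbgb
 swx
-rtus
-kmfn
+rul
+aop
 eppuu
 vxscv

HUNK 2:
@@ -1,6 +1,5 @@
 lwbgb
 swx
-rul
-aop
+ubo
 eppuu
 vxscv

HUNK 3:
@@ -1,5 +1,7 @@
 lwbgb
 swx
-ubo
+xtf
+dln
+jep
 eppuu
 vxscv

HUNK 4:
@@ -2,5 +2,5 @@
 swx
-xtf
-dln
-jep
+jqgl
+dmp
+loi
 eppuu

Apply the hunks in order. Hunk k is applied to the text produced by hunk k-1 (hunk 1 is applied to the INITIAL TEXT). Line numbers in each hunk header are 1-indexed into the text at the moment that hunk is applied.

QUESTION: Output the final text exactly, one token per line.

Hunk 1: at line 1 remove [rtus,kmfn] add [rul,aop] -> 6 lines: lwbgb swx rul aop eppuu vxscv
Hunk 2: at line 1 remove [rul,aop] add [ubo] -> 5 lines: lwbgb swx ubo eppuu vxscv
Hunk 3: at line 1 remove [ubo] add [xtf,dln,jep] -> 7 lines: lwbgb swx xtf dln jep eppuu vxscv
Hunk 4: at line 2 remove [xtf,dln,jep] add [jqgl,dmp,loi] -> 7 lines: lwbgb swx jqgl dmp loi eppuu vxscv

Answer: lwbgb
swx
jqgl
dmp
loi
eppuu
vxscv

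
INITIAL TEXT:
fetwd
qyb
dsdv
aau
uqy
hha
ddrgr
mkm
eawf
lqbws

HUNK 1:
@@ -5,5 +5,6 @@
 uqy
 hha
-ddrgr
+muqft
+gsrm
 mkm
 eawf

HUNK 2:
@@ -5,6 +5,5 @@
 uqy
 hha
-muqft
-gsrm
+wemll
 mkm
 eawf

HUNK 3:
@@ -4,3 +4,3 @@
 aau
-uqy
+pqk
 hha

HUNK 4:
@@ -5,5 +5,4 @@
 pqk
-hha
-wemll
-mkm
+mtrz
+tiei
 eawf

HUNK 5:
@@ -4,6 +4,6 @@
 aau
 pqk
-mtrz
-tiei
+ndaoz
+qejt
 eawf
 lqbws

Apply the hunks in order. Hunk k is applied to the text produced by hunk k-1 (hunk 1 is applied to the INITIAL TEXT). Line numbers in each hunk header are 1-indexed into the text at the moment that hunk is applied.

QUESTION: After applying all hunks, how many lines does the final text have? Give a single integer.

Hunk 1: at line 5 remove [ddrgr] add [muqft,gsrm] -> 11 lines: fetwd qyb dsdv aau uqy hha muqft gsrm mkm eawf lqbws
Hunk 2: at line 5 remove [muqft,gsrm] add [wemll] -> 10 lines: fetwd qyb dsdv aau uqy hha wemll mkm eawf lqbws
Hunk 3: at line 4 remove [uqy] add [pqk] -> 10 lines: fetwd qyb dsdv aau pqk hha wemll mkm eawf lqbws
Hunk 4: at line 5 remove [hha,wemll,mkm] add [mtrz,tiei] -> 9 lines: fetwd qyb dsdv aau pqk mtrz tiei eawf lqbws
Hunk 5: at line 4 remove [mtrz,tiei] add [ndaoz,qejt] -> 9 lines: fetwd qyb dsdv aau pqk ndaoz qejt eawf lqbws
Final line count: 9

Answer: 9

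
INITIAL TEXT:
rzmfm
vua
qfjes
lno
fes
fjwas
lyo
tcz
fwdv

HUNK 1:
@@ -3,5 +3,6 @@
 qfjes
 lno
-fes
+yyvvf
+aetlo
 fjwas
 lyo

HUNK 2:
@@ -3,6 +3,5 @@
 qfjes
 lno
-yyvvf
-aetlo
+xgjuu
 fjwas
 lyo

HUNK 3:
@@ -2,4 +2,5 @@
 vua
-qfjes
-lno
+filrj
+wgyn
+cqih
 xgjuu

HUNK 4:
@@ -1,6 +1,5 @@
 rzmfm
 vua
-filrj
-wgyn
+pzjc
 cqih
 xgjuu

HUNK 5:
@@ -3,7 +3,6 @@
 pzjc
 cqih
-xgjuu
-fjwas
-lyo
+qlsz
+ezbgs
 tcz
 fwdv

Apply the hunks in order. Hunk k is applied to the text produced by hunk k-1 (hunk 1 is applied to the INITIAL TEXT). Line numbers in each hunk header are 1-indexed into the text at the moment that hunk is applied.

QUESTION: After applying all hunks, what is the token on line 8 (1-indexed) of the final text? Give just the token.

Answer: fwdv

Derivation:
Hunk 1: at line 3 remove [fes] add [yyvvf,aetlo] -> 10 lines: rzmfm vua qfjes lno yyvvf aetlo fjwas lyo tcz fwdv
Hunk 2: at line 3 remove [yyvvf,aetlo] add [xgjuu] -> 9 lines: rzmfm vua qfjes lno xgjuu fjwas lyo tcz fwdv
Hunk 3: at line 2 remove [qfjes,lno] add [filrj,wgyn,cqih] -> 10 lines: rzmfm vua filrj wgyn cqih xgjuu fjwas lyo tcz fwdv
Hunk 4: at line 1 remove [filrj,wgyn] add [pzjc] -> 9 lines: rzmfm vua pzjc cqih xgjuu fjwas lyo tcz fwdv
Hunk 5: at line 3 remove [xgjuu,fjwas,lyo] add [qlsz,ezbgs] -> 8 lines: rzmfm vua pzjc cqih qlsz ezbgs tcz fwdv
Final line 8: fwdv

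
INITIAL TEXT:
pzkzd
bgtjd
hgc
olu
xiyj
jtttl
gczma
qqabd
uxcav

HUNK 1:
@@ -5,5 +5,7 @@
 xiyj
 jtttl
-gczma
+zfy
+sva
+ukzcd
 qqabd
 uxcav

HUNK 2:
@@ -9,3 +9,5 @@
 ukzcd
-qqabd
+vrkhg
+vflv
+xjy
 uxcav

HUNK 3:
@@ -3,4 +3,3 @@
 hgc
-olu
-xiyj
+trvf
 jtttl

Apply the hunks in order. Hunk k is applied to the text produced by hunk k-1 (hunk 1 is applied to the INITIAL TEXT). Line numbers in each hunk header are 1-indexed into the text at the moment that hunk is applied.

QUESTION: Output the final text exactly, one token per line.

Answer: pzkzd
bgtjd
hgc
trvf
jtttl
zfy
sva
ukzcd
vrkhg
vflv
xjy
uxcav

Derivation:
Hunk 1: at line 5 remove [gczma] add [zfy,sva,ukzcd] -> 11 lines: pzkzd bgtjd hgc olu xiyj jtttl zfy sva ukzcd qqabd uxcav
Hunk 2: at line 9 remove [qqabd] add [vrkhg,vflv,xjy] -> 13 lines: pzkzd bgtjd hgc olu xiyj jtttl zfy sva ukzcd vrkhg vflv xjy uxcav
Hunk 3: at line 3 remove [olu,xiyj] add [trvf] -> 12 lines: pzkzd bgtjd hgc trvf jtttl zfy sva ukzcd vrkhg vflv xjy uxcav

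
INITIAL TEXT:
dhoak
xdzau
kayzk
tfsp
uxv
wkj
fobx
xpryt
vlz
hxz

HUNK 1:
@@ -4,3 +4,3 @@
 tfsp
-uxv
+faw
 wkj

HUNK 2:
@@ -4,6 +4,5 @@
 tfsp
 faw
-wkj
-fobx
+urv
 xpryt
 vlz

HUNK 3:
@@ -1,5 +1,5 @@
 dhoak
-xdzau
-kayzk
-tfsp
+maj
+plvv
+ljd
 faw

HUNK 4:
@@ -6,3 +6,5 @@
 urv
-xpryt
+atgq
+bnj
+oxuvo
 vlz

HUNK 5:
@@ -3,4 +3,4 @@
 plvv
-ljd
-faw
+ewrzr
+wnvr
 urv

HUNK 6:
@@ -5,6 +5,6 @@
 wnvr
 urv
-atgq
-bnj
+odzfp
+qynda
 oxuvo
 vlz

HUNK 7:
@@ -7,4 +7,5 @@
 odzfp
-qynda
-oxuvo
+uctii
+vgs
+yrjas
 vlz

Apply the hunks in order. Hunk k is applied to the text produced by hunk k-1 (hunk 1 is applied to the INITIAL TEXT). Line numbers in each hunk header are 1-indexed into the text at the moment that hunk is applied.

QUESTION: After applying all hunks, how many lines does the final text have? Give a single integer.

Hunk 1: at line 4 remove [uxv] add [faw] -> 10 lines: dhoak xdzau kayzk tfsp faw wkj fobx xpryt vlz hxz
Hunk 2: at line 4 remove [wkj,fobx] add [urv] -> 9 lines: dhoak xdzau kayzk tfsp faw urv xpryt vlz hxz
Hunk 3: at line 1 remove [xdzau,kayzk,tfsp] add [maj,plvv,ljd] -> 9 lines: dhoak maj plvv ljd faw urv xpryt vlz hxz
Hunk 4: at line 6 remove [xpryt] add [atgq,bnj,oxuvo] -> 11 lines: dhoak maj plvv ljd faw urv atgq bnj oxuvo vlz hxz
Hunk 5: at line 3 remove [ljd,faw] add [ewrzr,wnvr] -> 11 lines: dhoak maj plvv ewrzr wnvr urv atgq bnj oxuvo vlz hxz
Hunk 6: at line 5 remove [atgq,bnj] add [odzfp,qynda] -> 11 lines: dhoak maj plvv ewrzr wnvr urv odzfp qynda oxuvo vlz hxz
Hunk 7: at line 7 remove [qynda,oxuvo] add [uctii,vgs,yrjas] -> 12 lines: dhoak maj plvv ewrzr wnvr urv odzfp uctii vgs yrjas vlz hxz
Final line count: 12

Answer: 12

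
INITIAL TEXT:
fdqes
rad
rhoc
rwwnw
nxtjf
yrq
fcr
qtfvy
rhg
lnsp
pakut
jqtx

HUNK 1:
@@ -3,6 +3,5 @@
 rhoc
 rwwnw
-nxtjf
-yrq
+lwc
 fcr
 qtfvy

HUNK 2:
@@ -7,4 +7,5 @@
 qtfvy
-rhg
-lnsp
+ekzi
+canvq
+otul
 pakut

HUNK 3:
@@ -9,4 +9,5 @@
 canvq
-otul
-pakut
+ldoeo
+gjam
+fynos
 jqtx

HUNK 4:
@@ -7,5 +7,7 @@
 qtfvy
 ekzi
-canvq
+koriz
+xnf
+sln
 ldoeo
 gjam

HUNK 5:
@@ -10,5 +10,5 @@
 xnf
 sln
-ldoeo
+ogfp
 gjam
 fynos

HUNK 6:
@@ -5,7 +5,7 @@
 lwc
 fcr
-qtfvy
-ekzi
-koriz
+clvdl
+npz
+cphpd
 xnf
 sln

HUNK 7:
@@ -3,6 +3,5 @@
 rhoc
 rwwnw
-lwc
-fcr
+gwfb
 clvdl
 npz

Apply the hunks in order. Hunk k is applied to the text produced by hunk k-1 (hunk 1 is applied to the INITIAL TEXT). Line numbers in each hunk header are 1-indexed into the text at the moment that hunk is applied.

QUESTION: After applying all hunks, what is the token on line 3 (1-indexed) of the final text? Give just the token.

Answer: rhoc

Derivation:
Hunk 1: at line 3 remove [nxtjf,yrq] add [lwc] -> 11 lines: fdqes rad rhoc rwwnw lwc fcr qtfvy rhg lnsp pakut jqtx
Hunk 2: at line 7 remove [rhg,lnsp] add [ekzi,canvq,otul] -> 12 lines: fdqes rad rhoc rwwnw lwc fcr qtfvy ekzi canvq otul pakut jqtx
Hunk 3: at line 9 remove [otul,pakut] add [ldoeo,gjam,fynos] -> 13 lines: fdqes rad rhoc rwwnw lwc fcr qtfvy ekzi canvq ldoeo gjam fynos jqtx
Hunk 4: at line 7 remove [canvq] add [koriz,xnf,sln] -> 15 lines: fdqes rad rhoc rwwnw lwc fcr qtfvy ekzi koriz xnf sln ldoeo gjam fynos jqtx
Hunk 5: at line 10 remove [ldoeo] add [ogfp] -> 15 lines: fdqes rad rhoc rwwnw lwc fcr qtfvy ekzi koriz xnf sln ogfp gjam fynos jqtx
Hunk 6: at line 5 remove [qtfvy,ekzi,koriz] add [clvdl,npz,cphpd] -> 15 lines: fdqes rad rhoc rwwnw lwc fcr clvdl npz cphpd xnf sln ogfp gjam fynos jqtx
Hunk 7: at line 3 remove [lwc,fcr] add [gwfb] -> 14 lines: fdqes rad rhoc rwwnw gwfb clvdl npz cphpd xnf sln ogfp gjam fynos jqtx
Final line 3: rhoc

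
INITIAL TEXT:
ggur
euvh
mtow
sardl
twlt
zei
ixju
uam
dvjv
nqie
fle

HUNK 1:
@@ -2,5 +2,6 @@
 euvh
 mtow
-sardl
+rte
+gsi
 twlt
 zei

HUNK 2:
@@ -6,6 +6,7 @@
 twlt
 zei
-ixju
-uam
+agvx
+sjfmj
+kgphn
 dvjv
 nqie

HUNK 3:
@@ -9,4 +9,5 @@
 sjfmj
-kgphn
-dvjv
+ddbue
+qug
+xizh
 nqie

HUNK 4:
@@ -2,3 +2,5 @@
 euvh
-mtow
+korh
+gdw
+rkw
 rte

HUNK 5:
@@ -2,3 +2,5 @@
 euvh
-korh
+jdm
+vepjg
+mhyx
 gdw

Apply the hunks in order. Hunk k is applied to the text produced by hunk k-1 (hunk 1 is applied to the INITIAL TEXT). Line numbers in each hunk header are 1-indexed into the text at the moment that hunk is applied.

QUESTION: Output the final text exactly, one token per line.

Hunk 1: at line 2 remove [sardl] add [rte,gsi] -> 12 lines: ggur euvh mtow rte gsi twlt zei ixju uam dvjv nqie fle
Hunk 2: at line 6 remove [ixju,uam] add [agvx,sjfmj,kgphn] -> 13 lines: ggur euvh mtow rte gsi twlt zei agvx sjfmj kgphn dvjv nqie fle
Hunk 3: at line 9 remove [kgphn,dvjv] add [ddbue,qug,xizh] -> 14 lines: ggur euvh mtow rte gsi twlt zei agvx sjfmj ddbue qug xizh nqie fle
Hunk 4: at line 2 remove [mtow] add [korh,gdw,rkw] -> 16 lines: ggur euvh korh gdw rkw rte gsi twlt zei agvx sjfmj ddbue qug xizh nqie fle
Hunk 5: at line 2 remove [korh] add [jdm,vepjg,mhyx] -> 18 lines: ggur euvh jdm vepjg mhyx gdw rkw rte gsi twlt zei agvx sjfmj ddbue qug xizh nqie fle

Answer: ggur
euvh
jdm
vepjg
mhyx
gdw
rkw
rte
gsi
twlt
zei
agvx
sjfmj
ddbue
qug
xizh
nqie
fle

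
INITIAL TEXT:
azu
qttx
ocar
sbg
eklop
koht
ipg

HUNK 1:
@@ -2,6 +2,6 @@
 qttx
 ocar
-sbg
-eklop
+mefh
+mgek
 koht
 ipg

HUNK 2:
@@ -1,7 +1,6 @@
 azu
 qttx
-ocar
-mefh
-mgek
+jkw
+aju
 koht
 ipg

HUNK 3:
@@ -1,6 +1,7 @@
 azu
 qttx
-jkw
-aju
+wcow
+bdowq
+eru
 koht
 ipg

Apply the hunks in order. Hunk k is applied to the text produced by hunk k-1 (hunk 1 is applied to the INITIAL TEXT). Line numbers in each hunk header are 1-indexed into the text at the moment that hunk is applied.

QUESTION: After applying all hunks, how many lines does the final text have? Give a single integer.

Hunk 1: at line 2 remove [sbg,eklop] add [mefh,mgek] -> 7 lines: azu qttx ocar mefh mgek koht ipg
Hunk 2: at line 1 remove [ocar,mefh,mgek] add [jkw,aju] -> 6 lines: azu qttx jkw aju koht ipg
Hunk 3: at line 1 remove [jkw,aju] add [wcow,bdowq,eru] -> 7 lines: azu qttx wcow bdowq eru koht ipg
Final line count: 7

Answer: 7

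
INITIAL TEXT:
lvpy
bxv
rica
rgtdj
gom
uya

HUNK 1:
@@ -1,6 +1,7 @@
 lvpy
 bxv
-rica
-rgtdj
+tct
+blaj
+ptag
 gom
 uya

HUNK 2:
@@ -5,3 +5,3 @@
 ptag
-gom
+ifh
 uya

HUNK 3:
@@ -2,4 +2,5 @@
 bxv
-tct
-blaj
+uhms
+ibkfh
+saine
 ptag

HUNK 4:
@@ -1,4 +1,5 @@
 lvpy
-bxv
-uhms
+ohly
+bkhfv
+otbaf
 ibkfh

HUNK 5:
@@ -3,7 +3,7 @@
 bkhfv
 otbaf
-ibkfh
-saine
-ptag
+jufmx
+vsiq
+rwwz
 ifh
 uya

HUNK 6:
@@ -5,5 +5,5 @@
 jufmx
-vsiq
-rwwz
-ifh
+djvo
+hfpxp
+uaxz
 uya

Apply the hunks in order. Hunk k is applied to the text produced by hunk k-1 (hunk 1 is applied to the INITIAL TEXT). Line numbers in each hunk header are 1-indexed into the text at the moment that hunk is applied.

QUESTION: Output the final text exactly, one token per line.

Answer: lvpy
ohly
bkhfv
otbaf
jufmx
djvo
hfpxp
uaxz
uya

Derivation:
Hunk 1: at line 1 remove [rica,rgtdj] add [tct,blaj,ptag] -> 7 lines: lvpy bxv tct blaj ptag gom uya
Hunk 2: at line 5 remove [gom] add [ifh] -> 7 lines: lvpy bxv tct blaj ptag ifh uya
Hunk 3: at line 2 remove [tct,blaj] add [uhms,ibkfh,saine] -> 8 lines: lvpy bxv uhms ibkfh saine ptag ifh uya
Hunk 4: at line 1 remove [bxv,uhms] add [ohly,bkhfv,otbaf] -> 9 lines: lvpy ohly bkhfv otbaf ibkfh saine ptag ifh uya
Hunk 5: at line 3 remove [ibkfh,saine,ptag] add [jufmx,vsiq,rwwz] -> 9 lines: lvpy ohly bkhfv otbaf jufmx vsiq rwwz ifh uya
Hunk 6: at line 5 remove [vsiq,rwwz,ifh] add [djvo,hfpxp,uaxz] -> 9 lines: lvpy ohly bkhfv otbaf jufmx djvo hfpxp uaxz uya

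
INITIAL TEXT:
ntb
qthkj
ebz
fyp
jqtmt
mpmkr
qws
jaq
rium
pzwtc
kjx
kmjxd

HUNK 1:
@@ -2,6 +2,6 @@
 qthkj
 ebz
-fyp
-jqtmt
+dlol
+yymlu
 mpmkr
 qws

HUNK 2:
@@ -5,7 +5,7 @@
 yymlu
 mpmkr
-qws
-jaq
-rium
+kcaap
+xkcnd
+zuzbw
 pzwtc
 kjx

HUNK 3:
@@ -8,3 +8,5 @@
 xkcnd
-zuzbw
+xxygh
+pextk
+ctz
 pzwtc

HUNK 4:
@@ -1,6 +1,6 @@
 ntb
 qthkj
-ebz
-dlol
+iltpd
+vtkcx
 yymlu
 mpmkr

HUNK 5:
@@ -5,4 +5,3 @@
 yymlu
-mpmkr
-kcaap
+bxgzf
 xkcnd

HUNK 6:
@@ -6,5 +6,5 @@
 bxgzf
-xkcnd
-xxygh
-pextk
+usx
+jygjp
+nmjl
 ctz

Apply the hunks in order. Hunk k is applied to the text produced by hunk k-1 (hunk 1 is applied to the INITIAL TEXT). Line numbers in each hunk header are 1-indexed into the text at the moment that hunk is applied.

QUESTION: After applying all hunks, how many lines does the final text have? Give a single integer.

Hunk 1: at line 2 remove [fyp,jqtmt] add [dlol,yymlu] -> 12 lines: ntb qthkj ebz dlol yymlu mpmkr qws jaq rium pzwtc kjx kmjxd
Hunk 2: at line 5 remove [qws,jaq,rium] add [kcaap,xkcnd,zuzbw] -> 12 lines: ntb qthkj ebz dlol yymlu mpmkr kcaap xkcnd zuzbw pzwtc kjx kmjxd
Hunk 3: at line 8 remove [zuzbw] add [xxygh,pextk,ctz] -> 14 lines: ntb qthkj ebz dlol yymlu mpmkr kcaap xkcnd xxygh pextk ctz pzwtc kjx kmjxd
Hunk 4: at line 1 remove [ebz,dlol] add [iltpd,vtkcx] -> 14 lines: ntb qthkj iltpd vtkcx yymlu mpmkr kcaap xkcnd xxygh pextk ctz pzwtc kjx kmjxd
Hunk 5: at line 5 remove [mpmkr,kcaap] add [bxgzf] -> 13 lines: ntb qthkj iltpd vtkcx yymlu bxgzf xkcnd xxygh pextk ctz pzwtc kjx kmjxd
Hunk 6: at line 6 remove [xkcnd,xxygh,pextk] add [usx,jygjp,nmjl] -> 13 lines: ntb qthkj iltpd vtkcx yymlu bxgzf usx jygjp nmjl ctz pzwtc kjx kmjxd
Final line count: 13

Answer: 13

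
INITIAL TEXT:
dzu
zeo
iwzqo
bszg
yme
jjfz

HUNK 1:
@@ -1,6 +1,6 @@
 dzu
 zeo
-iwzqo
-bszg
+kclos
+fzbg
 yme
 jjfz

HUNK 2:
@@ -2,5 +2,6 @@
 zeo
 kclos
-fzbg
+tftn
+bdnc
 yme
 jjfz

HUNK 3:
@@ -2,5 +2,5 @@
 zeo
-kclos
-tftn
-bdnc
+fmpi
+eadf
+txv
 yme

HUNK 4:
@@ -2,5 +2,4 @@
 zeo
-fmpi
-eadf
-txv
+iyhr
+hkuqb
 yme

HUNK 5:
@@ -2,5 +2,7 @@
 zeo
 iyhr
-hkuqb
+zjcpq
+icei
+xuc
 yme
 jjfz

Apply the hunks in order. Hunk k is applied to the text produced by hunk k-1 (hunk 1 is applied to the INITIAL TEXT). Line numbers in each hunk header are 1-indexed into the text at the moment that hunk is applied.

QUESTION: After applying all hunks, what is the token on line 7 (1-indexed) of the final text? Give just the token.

Hunk 1: at line 1 remove [iwzqo,bszg] add [kclos,fzbg] -> 6 lines: dzu zeo kclos fzbg yme jjfz
Hunk 2: at line 2 remove [fzbg] add [tftn,bdnc] -> 7 lines: dzu zeo kclos tftn bdnc yme jjfz
Hunk 3: at line 2 remove [kclos,tftn,bdnc] add [fmpi,eadf,txv] -> 7 lines: dzu zeo fmpi eadf txv yme jjfz
Hunk 4: at line 2 remove [fmpi,eadf,txv] add [iyhr,hkuqb] -> 6 lines: dzu zeo iyhr hkuqb yme jjfz
Hunk 5: at line 2 remove [hkuqb] add [zjcpq,icei,xuc] -> 8 lines: dzu zeo iyhr zjcpq icei xuc yme jjfz
Final line 7: yme

Answer: yme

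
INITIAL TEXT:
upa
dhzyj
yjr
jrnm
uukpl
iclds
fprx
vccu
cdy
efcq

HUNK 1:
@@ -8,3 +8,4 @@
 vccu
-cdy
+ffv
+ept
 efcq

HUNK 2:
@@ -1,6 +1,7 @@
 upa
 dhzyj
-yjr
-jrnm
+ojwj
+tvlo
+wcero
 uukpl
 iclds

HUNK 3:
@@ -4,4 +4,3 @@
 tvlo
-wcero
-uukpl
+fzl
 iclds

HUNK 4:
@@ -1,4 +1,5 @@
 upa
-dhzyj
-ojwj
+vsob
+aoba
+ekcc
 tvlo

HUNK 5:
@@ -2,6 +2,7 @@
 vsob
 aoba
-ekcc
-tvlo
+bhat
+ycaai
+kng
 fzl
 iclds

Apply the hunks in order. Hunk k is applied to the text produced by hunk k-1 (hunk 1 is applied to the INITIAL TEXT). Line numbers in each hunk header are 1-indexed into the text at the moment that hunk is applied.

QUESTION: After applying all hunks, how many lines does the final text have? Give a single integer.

Hunk 1: at line 8 remove [cdy] add [ffv,ept] -> 11 lines: upa dhzyj yjr jrnm uukpl iclds fprx vccu ffv ept efcq
Hunk 2: at line 1 remove [yjr,jrnm] add [ojwj,tvlo,wcero] -> 12 lines: upa dhzyj ojwj tvlo wcero uukpl iclds fprx vccu ffv ept efcq
Hunk 3: at line 4 remove [wcero,uukpl] add [fzl] -> 11 lines: upa dhzyj ojwj tvlo fzl iclds fprx vccu ffv ept efcq
Hunk 4: at line 1 remove [dhzyj,ojwj] add [vsob,aoba,ekcc] -> 12 lines: upa vsob aoba ekcc tvlo fzl iclds fprx vccu ffv ept efcq
Hunk 5: at line 2 remove [ekcc,tvlo] add [bhat,ycaai,kng] -> 13 lines: upa vsob aoba bhat ycaai kng fzl iclds fprx vccu ffv ept efcq
Final line count: 13

Answer: 13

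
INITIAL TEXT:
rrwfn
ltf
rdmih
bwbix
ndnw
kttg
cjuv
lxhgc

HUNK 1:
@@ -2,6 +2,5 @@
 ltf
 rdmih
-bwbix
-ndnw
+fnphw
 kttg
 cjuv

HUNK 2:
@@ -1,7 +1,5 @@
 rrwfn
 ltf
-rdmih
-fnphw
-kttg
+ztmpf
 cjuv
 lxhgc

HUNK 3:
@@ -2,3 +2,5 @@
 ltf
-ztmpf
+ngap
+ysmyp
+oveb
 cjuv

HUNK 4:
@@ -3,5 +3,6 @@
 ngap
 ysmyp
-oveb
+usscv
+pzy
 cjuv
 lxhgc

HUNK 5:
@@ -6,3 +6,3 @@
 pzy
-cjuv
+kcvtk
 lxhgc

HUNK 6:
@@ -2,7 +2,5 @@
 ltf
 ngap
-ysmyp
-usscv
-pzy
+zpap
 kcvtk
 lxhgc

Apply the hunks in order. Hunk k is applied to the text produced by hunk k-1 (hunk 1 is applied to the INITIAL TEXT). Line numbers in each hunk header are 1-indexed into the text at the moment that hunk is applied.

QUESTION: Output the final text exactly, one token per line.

Hunk 1: at line 2 remove [bwbix,ndnw] add [fnphw] -> 7 lines: rrwfn ltf rdmih fnphw kttg cjuv lxhgc
Hunk 2: at line 1 remove [rdmih,fnphw,kttg] add [ztmpf] -> 5 lines: rrwfn ltf ztmpf cjuv lxhgc
Hunk 3: at line 2 remove [ztmpf] add [ngap,ysmyp,oveb] -> 7 lines: rrwfn ltf ngap ysmyp oveb cjuv lxhgc
Hunk 4: at line 3 remove [oveb] add [usscv,pzy] -> 8 lines: rrwfn ltf ngap ysmyp usscv pzy cjuv lxhgc
Hunk 5: at line 6 remove [cjuv] add [kcvtk] -> 8 lines: rrwfn ltf ngap ysmyp usscv pzy kcvtk lxhgc
Hunk 6: at line 2 remove [ysmyp,usscv,pzy] add [zpap] -> 6 lines: rrwfn ltf ngap zpap kcvtk lxhgc

Answer: rrwfn
ltf
ngap
zpap
kcvtk
lxhgc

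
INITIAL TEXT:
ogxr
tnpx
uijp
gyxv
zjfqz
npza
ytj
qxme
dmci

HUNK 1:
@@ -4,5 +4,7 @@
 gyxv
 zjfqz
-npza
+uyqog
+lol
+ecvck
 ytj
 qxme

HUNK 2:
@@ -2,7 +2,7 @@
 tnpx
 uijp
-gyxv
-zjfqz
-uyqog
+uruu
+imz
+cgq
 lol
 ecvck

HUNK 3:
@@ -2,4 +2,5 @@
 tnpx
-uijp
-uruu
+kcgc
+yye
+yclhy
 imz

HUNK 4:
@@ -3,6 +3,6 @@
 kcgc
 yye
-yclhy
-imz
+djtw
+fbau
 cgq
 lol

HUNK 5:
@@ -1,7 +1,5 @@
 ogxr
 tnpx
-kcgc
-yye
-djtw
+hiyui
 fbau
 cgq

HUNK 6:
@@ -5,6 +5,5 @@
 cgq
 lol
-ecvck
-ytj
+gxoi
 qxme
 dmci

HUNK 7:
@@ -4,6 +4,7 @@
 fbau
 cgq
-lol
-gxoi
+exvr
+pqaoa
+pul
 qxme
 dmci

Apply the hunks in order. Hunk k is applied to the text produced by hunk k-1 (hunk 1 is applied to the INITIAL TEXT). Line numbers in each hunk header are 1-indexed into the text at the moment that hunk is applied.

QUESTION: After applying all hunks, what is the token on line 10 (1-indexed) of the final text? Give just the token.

Answer: dmci

Derivation:
Hunk 1: at line 4 remove [npza] add [uyqog,lol,ecvck] -> 11 lines: ogxr tnpx uijp gyxv zjfqz uyqog lol ecvck ytj qxme dmci
Hunk 2: at line 2 remove [gyxv,zjfqz,uyqog] add [uruu,imz,cgq] -> 11 lines: ogxr tnpx uijp uruu imz cgq lol ecvck ytj qxme dmci
Hunk 3: at line 2 remove [uijp,uruu] add [kcgc,yye,yclhy] -> 12 lines: ogxr tnpx kcgc yye yclhy imz cgq lol ecvck ytj qxme dmci
Hunk 4: at line 3 remove [yclhy,imz] add [djtw,fbau] -> 12 lines: ogxr tnpx kcgc yye djtw fbau cgq lol ecvck ytj qxme dmci
Hunk 5: at line 1 remove [kcgc,yye,djtw] add [hiyui] -> 10 lines: ogxr tnpx hiyui fbau cgq lol ecvck ytj qxme dmci
Hunk 6: at line 5 remove [ecvck,ytj] add [gxoi] -> 9 lines: ogxr tnpx hiyui fbau cgq lol gxoi qxme dmci
Hunk 7: at line 4 remove [lol,gxoi] add [exvr,pqaoa,pul] -> 10 lines: ogxr tnpx hiyui fbau cgq exvr pqaoa pul qxme dmci
Final line 10: dmci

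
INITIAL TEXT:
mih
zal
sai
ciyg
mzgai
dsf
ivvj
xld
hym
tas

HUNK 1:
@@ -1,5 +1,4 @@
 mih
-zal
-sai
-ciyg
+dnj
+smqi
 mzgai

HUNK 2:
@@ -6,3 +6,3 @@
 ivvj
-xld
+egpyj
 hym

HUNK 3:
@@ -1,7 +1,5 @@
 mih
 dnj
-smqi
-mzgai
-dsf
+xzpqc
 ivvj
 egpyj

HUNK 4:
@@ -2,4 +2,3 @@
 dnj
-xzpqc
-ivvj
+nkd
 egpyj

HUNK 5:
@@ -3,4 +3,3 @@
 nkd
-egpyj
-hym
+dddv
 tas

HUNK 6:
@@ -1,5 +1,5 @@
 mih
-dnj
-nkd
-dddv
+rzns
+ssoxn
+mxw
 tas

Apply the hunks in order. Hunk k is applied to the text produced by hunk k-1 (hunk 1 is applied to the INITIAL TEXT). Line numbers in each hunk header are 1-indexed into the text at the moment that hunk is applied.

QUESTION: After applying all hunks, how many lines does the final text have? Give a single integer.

Hunk 1: at line 1 remove [zal,sai,ciyg] add [dnj,smqi] -> 9 lines: mih dnj smqi mzgai dsf ivvj xld hym tas
Hunk 2: at line 6 remove [xld] add [egpyj] -> 9 lines: mih dnj smqi mzgai dsf ivvj egpyj hym tas
Hunk 3: at line 1 remove [smqi,mzgai,dsf] add [xzpqc] -> 7 lines: mih dnj xzpqc ivvj egpyj hym tas
Hunk 4: at line 2 remove [xzpqc,ivvj] add [nkd] -> 6 lines: mih dnj nkd egpyj hym tas
Hunk 5: at line 3 remove [egpyj,hym] add [dddv] -> 5 lines: mih dnj nkd dddv tas
Hunk 6: at line 1 remove [dnj,nkd,dddv] add [rzns,ssoxn,mxw] -> 5 lines: mih rzns ssoxn mxw tas
Final line count: 5

Answer: 5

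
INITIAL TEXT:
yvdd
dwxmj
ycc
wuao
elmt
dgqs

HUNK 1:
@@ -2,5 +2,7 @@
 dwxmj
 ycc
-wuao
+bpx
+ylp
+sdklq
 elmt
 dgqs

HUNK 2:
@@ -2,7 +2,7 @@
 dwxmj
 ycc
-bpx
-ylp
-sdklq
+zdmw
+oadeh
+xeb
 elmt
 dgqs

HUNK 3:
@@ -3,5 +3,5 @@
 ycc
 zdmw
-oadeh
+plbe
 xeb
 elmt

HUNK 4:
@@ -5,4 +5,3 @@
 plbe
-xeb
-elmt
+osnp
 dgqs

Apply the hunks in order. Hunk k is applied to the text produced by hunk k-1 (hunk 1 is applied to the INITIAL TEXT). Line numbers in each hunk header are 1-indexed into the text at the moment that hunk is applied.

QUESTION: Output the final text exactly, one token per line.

Answer: yvdd
dwxmj
ycc
zdmw
plbe
osnp
dgqs

Derivation:
Hunk 1: at line 2 remove [wuao] add [bpx,ylp,sdklq] -> 8 lines: yvdd dwxmj ycc bpx ylp sdklq elmt dgqs
Hunk 2: at line 2 remove [bpx,ylp,sdklq] add [zdmw,oadeh,xeb] -> 8 lines: yvdd dwxmj ycc zdmw oadeh xeb elmt dgqs
Hunk 3: at line 3 remove [oadeh] add [plbe] -> 8 lines: yvdd dwxmj ycc zdmw plbe xeb elmt dgqs
Hunk 4: at line 5 remove [xeb,elmt] add [osnp] -> 7 lines: yvdd dwxmj ycc zdmw plbe osnp dgqs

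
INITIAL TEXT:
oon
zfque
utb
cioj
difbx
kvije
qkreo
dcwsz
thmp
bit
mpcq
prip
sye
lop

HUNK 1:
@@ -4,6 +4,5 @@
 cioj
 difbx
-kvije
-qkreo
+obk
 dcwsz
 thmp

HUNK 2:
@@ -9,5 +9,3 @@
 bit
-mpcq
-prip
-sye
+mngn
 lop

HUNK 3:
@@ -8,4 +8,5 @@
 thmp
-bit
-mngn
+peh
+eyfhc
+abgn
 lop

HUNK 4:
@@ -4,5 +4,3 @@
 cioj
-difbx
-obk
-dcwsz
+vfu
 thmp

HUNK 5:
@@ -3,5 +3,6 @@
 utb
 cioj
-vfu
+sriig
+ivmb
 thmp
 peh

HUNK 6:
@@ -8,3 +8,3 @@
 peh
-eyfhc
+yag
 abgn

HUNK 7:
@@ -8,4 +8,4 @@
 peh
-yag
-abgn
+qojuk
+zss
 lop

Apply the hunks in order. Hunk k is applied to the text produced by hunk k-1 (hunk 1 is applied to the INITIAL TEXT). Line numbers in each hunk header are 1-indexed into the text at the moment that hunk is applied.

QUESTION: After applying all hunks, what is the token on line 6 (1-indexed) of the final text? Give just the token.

Hunk 1: at line 4 remove [kvije,qkreo] add [obk] -> 13 lines: oon zfque utb cioj difbx obk dcwsz thmp bit mpcq prip sye lop
Hunk 2: at line 9 remove [mpcq,prip,sye] add [mngn] -> 11 lines: oon zfque utb cioj difbx obk dcwsz thmp bit mngn lop
Hunk 3: at line 8 remove [bit,mngn] add [peh,eyfhc,abgn] -> 12 lines: oon zfque utb cioj difbx obk dcwsz thmp peh eyfhc abgn lop
Hunk 4: at line 4 remove [difbx,obk,dcwsz] add [vfu] -> 10 lines: oon zfque utb cioj vfu thmp peh eyfhc abgn lop
Hunk 5: at line 3 remove [vfu] add [sriig,ivmb] -> 11 lines: oon zfque utb cioj sriig ivmb thmp peh eyfhc abgn lop
Hunk 6: at line 8 remove [eyfhc] add [yag] -> 11 lines: oon zfque utb cioj sriig ivmb thmp peh yag abgn lop
Hunk 7: at line 8 remove [yag,abgn] add [qojuk,zss] -> 11 lines: oon zfque utb cioj sriig ivmb thmp peh qojuk zss lop
Final line 6: ivmb

Answer: ivmb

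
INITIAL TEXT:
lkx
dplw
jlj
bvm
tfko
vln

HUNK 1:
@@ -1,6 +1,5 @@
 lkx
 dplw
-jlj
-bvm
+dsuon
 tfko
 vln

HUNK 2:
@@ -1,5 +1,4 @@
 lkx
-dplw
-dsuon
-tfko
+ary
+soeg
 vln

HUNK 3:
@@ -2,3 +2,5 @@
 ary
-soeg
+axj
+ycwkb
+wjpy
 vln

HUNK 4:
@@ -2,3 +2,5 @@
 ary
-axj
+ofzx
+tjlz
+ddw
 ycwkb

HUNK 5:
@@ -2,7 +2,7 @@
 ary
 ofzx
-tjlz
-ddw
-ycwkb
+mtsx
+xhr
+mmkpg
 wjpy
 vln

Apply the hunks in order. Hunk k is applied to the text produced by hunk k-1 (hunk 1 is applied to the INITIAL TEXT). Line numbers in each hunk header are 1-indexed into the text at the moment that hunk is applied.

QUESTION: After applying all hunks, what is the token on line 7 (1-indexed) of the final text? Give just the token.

Hunk 1: at line 1 remove [jlj,bvm] add [dsuon] -> 5 lines: lkx dplw dsuon tfko vln
Hunk 2: at line 1 remove [dplw,dsuon,tfko] add [ary,soeg] -> 4 lines: lkx ary soeg vln
Hunk 3: at line 2 remove [soeg] add [axj,ycwkb,wjpy] -> 6 lines: lkx ary axj ycwkb wjpy vln
Hunk 4: at line 2 remove [axj] add [ofzx,tjlz,ddw] -> 8 lines: lkx ary ofzx tjlz ddw ycwkb wjpy vln
Hunk 5: at line 2 remove [tjlz,ddw,ycwkb] add [mtsx,xhr,mmkpg] -> 8 lines: lkx ary ofzx mtsx xhr mmkpg wjpy vln
Final line 7: wjpy

Answer: wjpy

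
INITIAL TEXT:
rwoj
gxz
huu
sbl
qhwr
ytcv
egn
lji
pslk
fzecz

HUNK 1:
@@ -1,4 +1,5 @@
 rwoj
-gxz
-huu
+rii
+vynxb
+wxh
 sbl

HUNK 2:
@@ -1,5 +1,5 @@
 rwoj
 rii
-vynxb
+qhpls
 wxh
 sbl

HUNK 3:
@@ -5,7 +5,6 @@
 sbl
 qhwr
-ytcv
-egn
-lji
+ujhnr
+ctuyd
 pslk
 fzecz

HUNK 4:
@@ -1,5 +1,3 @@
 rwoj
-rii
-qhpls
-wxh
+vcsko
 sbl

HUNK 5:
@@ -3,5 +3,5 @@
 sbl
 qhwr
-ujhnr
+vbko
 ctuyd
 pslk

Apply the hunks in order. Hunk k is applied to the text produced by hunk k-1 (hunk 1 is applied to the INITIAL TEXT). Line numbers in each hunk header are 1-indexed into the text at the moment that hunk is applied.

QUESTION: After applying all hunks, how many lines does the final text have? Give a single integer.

Hunk 1: at line 1 remove [gxz,huu] add [rii,vynxb,wxh] -> 11 lines: rwoj rii vynxb wxh sbl qhwr ytcv egn lji pslk fzecz
Hunk 2: at line 1 remove [vynxb] add [qhpls] -> 11 lines: rwoj rii qhpls wxh sbl qhwr ytcv egn lji pslk fzecz
Hunk 3: at line 5 remove [ytcv,egn,lji] add [ujhnr,ctuyd] -> 10 lines: rwoj rii qhpls wxh sbl qhwr ujhnr ctuyd pslk fzecz
Hunk 4: at line 1 remove [rii,qhpls,wxh] add [vcsko] -> 8 lines: rwoj vcsko sbl qhwr ujhnr ctuyd pslk fzecz
Hunk 5: at line 3 remove [ujhnr] add [vbko] -> 8 lines: rwoj vcsko sbl qhwr vbko ctuyd pslk fzecz
Final line count: 8

Answer: 8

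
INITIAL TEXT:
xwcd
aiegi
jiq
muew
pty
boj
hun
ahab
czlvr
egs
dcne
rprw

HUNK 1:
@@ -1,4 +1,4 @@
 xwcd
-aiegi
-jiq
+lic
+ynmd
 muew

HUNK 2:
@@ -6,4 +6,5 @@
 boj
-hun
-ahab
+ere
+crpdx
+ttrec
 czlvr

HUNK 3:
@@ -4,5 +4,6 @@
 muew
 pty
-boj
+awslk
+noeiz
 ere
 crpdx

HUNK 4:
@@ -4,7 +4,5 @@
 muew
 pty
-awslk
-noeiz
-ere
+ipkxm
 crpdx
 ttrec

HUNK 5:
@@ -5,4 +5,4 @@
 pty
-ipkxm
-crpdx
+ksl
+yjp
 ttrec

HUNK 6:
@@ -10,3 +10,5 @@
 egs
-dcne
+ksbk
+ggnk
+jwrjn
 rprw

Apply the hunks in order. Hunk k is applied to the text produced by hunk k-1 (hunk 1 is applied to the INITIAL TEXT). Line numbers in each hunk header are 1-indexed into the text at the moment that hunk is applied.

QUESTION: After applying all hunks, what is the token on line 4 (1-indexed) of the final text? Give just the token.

Answer: muew

Derivation:
Hunk 1: at line 1 remove [aiegi,jiq] add [lic,ynmd] -> 12 lines: xwcd lic ynmd muew pty boj hun ahab czlvr egs dcne rprw
Hunk 2: at line 6 remove [hun,ahab] add [ere,crpdx,ttrec] -> 13 lines: xwcd lic ynmd muew pty boj ere crpdx ttrec czlvr egs dcne rprw
Hunk 3: at line 4 remove [boj] add [awslk,noeiz] -> 14 lines: xwcd lic ynmd muew pty awslk noeiz ere crpdx ttrec czlvr egs dcne rprw
Hunk 4: at line 4 remove [awslk,noeiz,ere] add [ipkxm] -> 12 lines: xwcd lic ynmd muew pty ipkxm crpdx ttrec czlvr egs dcne rprw
Hunk 5: at line 5 remove [ipkxm,crpdx] add [ksl,yjp] -> 12 lines: xwcd lic ynmd muew pty ksl yjp ttrec czlvr egs dcne rprw
Hunk 6: at line 10 remove [dcne] add [ksbk,ggnk,jwrjn] -> 14 lines: xwcd lic ynmd muew pty ksl yjp ttrec czlvr egs ksbk ggnk jwrjn rprw
Final line 4: muew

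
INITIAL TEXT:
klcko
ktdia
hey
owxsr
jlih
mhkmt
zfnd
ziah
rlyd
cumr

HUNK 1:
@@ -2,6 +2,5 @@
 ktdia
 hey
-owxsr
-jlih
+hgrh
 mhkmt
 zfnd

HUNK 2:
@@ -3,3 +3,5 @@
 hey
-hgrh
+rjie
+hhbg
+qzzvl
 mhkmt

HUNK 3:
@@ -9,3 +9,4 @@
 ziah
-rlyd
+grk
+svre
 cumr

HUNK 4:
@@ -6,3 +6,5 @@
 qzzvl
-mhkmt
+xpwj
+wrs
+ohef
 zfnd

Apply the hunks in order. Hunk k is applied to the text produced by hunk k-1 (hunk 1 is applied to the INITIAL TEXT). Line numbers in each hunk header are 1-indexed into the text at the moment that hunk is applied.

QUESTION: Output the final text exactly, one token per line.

Answer: klcko
ktdia
hey
rjie
hhbg
qzzvl
xpwj
wrs
ohef
zfnd
ziah
grk
svre
cumr

Derivation:
Hunk 1: at line 2 remove [owxsr,jlih] add [hgrh] -> 9 lines: klcko ktdia hey hgrh mhkmt zfnd ziah rlyd cumr
Hunk 2: at line 3 remove [hgrh] add [rjie,hhbg,qzzvl] -> 11 lines: klcko ktdia hey rjie hhbg qzzvl mhkmt zfnd ziah rlyd cumr
Hunk 3: at line 9 remove [rlyd] add [grk,svre] -> 12 lines: klcko ktdia hey rjie hhbg qzzvl mhkmt zfnd ziah grk svre cumr
Hunk 4: at line 6 remove [mhkmt] add [xpwj,wrs,ohef] -> 14 lines: klcko ktdia hey rjie hhbg qzzvl xpwj wrs ohef zfnd ziah grk svre cumr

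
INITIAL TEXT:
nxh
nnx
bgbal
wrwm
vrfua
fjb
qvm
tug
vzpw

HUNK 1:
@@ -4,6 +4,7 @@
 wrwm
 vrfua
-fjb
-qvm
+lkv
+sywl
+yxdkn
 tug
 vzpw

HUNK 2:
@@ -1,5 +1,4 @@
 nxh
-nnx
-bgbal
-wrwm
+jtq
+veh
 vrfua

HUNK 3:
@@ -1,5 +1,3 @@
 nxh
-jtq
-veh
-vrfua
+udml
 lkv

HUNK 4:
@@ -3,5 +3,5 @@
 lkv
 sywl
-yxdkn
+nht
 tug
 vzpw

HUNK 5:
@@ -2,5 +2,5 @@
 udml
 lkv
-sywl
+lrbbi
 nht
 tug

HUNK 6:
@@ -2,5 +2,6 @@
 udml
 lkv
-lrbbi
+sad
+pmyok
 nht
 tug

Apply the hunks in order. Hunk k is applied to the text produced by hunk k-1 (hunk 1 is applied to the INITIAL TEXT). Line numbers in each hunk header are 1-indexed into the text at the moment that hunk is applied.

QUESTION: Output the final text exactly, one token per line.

Answer: nxh
udml
lkv
sad
pmyok
nht
tug
vzpw

Derivation:
Hunk 1: at line 4 remove [fjb,qvm] add [lkv,sywl,yxdkn] -> 10 lines: nxh nnx bgbal wrwm vrfua lkv sywl yxdkn tug vzpw
Hunk 2: at line 1 remove [nnx,bgbal,wrwm] add [jtq,veh] -> 9 lines: nxh jtq veh vrfua lkv sywl yxdkn tug vzpw
Hunk 3: at line 1 remove [jtq,veh,vrfua] add [udml] -> 7 lines: nxh udml lkv sywl yxdkn tug vzpw
Hunk 4: at line 3 remove [yxdkn] add [nht] -> 7 lines: nxh udml lkv sywl nht tug vzpw
Hunk 5: at line 2 remove [sywl] add [lrbbi] -> 7 lines: nxh udml lkv lrbbi nht tug vzpw
Hunk 6: at line 2 remove [lrbbi] add [sad,pmyok] -> 8 lines: nxh udml lkv sad pmyok nht tug vzpw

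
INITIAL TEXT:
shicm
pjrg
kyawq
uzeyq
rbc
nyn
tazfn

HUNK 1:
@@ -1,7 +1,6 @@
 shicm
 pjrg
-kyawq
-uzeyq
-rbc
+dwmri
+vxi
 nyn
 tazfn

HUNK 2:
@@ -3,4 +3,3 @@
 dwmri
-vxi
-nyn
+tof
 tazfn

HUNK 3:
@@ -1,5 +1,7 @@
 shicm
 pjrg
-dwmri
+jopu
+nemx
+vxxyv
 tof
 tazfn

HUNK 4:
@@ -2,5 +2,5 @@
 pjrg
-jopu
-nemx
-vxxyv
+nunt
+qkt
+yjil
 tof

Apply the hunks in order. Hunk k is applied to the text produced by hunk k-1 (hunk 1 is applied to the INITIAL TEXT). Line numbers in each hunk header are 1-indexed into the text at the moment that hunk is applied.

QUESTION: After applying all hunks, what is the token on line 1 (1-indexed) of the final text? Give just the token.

Answer: shicm

Derivation:
Hunk 1: at line 1 remove [kyawq,uzeyq,rbc] add [dwmri,vxi] -> 6 lines: shicm pjrg dwmri vxi nyn tazfn
Hunk 2: at line 3 remove [vxi,nyn] add [tof] -> 5 lines: shicm pjrg dwmri tof tazfn
Hunk 3: at line 1 remove [dwmri] add [jopu,nemx,vxxyv] -> 7 lines: shicm pjrg jopu nemx vxxyv tof tazfn
Hunk 4: at line 2 remove [jopu,nemx,vxxyv] add [nunt,qkt,yjil] -> 7 lines: shicm pjrg nunt qkt yjil tof tazfn
Final line 1: shicm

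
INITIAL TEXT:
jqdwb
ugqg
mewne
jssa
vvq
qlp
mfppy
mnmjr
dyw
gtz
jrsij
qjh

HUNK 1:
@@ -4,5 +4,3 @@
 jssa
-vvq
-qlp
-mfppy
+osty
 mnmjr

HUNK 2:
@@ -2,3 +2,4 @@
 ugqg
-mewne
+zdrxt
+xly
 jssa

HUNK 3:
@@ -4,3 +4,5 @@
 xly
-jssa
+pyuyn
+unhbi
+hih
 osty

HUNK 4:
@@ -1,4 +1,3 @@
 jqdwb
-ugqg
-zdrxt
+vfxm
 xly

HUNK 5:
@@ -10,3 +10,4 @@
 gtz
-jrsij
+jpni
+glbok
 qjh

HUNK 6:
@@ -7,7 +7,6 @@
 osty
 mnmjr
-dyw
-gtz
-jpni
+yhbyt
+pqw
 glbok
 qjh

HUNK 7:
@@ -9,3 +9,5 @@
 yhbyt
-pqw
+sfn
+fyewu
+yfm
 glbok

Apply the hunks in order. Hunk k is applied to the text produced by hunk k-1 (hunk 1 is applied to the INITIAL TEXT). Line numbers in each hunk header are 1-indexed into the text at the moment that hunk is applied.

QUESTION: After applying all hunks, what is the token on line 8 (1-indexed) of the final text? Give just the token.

Hunk 1: at line 4 remove [vvq,qlp,mfppy] add [osty] -> 10 lines: jqdwb ugqg mewne jssa osty mnmjr dyw gtz jrsij qjh
Hunk 2: at line 2 remove [mewne] add [zdrxt,xly] -> 11 lines: jqdwb ugqg zdrxt xly jssa osty mnmjr dyw gtz jrsij qjh
Hunk 3: at line 4 remove [jssa] add [pyuyn,unhbi,hih] -> 13 lines: jqdwb ugqg zdrxt xly pyuyn unhbi hih osty mnmjr dyw gtz jrsij qjh
Hunk 4: at line 1 remove [ugqg,zdrxt] add [vfxm] -> 12 lines: jqdwb vfxm xly pyuyn unhbi hih osty mnmjr dyw gtz jrsij qjh
Hunk 5: at line 10 remove [jrsij] add [jpni,glbok] -> 13 lines: jqdwb vfxm xly pyuyn unhbi hih osty mnmjr dyw gtz jpni glbok qjh
Hunk 6: at line 7 remove [dyw,gtz,jpni] add [yhbyt,pqw] -> 12 lines: jqdwb vfxm xly pyuyn unhbi hih osty mnmjr yhbyt pqw glbok qjh
Hunk 7: at line 9 remove [pqw] add [sfn,fyewu,yfm] -> 14 lines: jqdwb vfxm xly pyuyn unhbi hih osty mnmjr yhbyt sfn fyewu yfm glbok qjh
Final line 8: mnmjr

Answer: mnmjr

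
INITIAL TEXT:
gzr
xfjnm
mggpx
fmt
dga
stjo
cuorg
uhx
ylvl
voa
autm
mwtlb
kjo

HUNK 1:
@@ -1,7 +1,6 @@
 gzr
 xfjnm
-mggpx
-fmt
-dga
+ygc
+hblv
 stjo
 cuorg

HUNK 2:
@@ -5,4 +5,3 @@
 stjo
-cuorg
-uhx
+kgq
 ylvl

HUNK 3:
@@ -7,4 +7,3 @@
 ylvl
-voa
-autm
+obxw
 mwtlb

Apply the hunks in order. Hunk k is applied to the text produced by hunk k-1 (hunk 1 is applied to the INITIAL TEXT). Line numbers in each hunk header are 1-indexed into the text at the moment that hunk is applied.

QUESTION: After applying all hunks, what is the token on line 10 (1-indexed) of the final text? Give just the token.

Hunk 1: at line 1 remove [mggpx,fmt,dga] add [ygc,hblv] -> 12 lines: gzr xfjnm ygc hblv stjo cuorg uhx ylvl voa autm mwtlb kjo
Hunk 2: at line 5 remove [cuorg,uhx] add [kgq] -> 11 lines: gzr xfjnm ygc hblv stjo kgq ylvl voa autm mwtlb kjo
Hunk 3: at line 7 remove [voa,autm] add [obxw] -> 10 lines: gzr xfjnm ygc hblv stjo kgq ylvl obxw mwtlb kjo
Final line 10: kjo

Answer: kjo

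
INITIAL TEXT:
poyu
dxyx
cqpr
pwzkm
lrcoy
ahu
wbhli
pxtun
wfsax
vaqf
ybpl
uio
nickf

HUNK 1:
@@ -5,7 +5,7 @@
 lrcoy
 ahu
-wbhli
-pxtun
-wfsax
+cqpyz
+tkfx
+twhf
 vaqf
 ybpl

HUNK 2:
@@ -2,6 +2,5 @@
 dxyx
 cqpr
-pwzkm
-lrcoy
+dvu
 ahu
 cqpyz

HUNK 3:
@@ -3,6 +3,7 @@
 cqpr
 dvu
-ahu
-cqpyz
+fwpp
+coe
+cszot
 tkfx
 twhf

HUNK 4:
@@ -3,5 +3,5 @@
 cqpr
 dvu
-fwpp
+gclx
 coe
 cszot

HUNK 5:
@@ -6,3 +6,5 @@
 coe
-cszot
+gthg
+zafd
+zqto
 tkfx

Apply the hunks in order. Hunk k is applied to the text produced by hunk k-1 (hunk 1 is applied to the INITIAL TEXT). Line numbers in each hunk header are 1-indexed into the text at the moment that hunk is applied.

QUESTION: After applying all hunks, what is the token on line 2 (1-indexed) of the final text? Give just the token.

Hunk 1: at line 5 remove [wbhli,pxtun,wfsax] add [cqpyz,tkfx,twhf] -> 13 lines: poyu dxyx cqpr pwzkm lrcoy ahu cqpyz tkfx twhf vaqf ybpl uio nickf
Hunk 2: at line 2 remove [pwzkm,lrcoy] add [dvu] -> 12 lines: poyu dxyx cqpr dvu ahu cqpyz tkfx twhf vaqf ybpl uio nickf
Hunk 3: at line 3 remove [ahu,cqpyz] add [fwpp,coe,cszot] -> 13 lines: poyu dxyx cqpr dvu fwpp coe cszot tkfx twhf vaqf ybpl uio nickf
Hunk 4: at line 3 remove [fwpp] add [gclx] -> 13 lines: poyu dxyx cqpr dvu gclx coe cszot tkfx twhf vaqf ybpl uio nickf
Hunk 5: at line 6 remove [cszot] add [gthg,zafd,zqto] -> 15 lines: poyu dxyx cqpr dvu gclx coe gthg zafd zqto tkfx twhf vaqf ybpl uio nickf
Final line 2: dxyx

Answer: dxyx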